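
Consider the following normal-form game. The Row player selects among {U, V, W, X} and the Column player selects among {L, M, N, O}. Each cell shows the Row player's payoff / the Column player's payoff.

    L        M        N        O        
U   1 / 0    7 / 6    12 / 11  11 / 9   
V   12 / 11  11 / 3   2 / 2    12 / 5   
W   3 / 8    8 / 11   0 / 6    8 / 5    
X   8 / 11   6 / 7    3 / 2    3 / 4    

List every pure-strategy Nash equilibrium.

A profile is a Nash equilibrium when each player is best-responding to the other.
The Row player's best responses — vs L: V (payoff 12); vs M: V (payoff 11); vs N: U (payoff 12); vs O: V (payoff 12).
The Column player's best responses — vs U: N (payoff 11); vs V: L (payoff 11); vs W: M (payoff 11); vs X: L (payoff 11).
Mutual best responses occur at (U, N) and (V, L); at each, neither player gains by switching.

(U, N) and (V, L)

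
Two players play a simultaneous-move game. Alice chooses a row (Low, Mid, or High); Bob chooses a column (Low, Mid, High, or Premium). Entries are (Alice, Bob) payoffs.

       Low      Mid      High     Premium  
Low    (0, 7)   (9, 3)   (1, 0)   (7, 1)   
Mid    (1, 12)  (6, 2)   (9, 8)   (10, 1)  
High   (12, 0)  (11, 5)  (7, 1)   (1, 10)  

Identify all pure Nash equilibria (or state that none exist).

A profile is a Nash equilibrium when each player is best-responding to the other.
Alice's best responses — vs Low: High (payoff 12); vs Mid: High (payoff 11); vs High: Mid (payoff 9); vs Premium: Mid (payoff 10).
Bob's best responses — vs Low: Low (payoff 7); vs Mid: Low (payoff 12); vs High: Premium (payoff 10).
No cell has both players best-responding. For instance, Alice's best reply to Premium is Mid, but against Mid Bob prefers Low over Premium.

None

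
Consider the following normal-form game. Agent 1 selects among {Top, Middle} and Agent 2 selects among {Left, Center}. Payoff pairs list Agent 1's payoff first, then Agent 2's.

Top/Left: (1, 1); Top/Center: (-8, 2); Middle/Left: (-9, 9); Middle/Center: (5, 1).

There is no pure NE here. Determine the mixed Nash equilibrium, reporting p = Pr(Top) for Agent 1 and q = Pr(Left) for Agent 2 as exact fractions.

p = 8/9, q = 13/23

Each player's mixing probability is pinned down by making the *other* player indifferent.
Agent 2 indifferent between Left and Center: p·1 + (1−p)·9 = p·2 + (1−p)·1 ⟹ 9 + (-8)p = 1 + 1p ⟹ p = 8/9.
Agent 1 indifferent between Top and Middle: q·1 + (1−q)·(-8) = q·(-9) + (1−q)·5 ⟹ (-8) + 9q = 5 + (-14)q ⟹ q = 13/23.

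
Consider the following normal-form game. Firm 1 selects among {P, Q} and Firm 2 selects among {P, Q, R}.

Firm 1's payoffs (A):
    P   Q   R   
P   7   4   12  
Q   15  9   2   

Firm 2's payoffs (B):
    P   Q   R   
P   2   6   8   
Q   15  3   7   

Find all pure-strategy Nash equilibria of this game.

Find each player's best response to every opponent strategy; NE are the intersections.
Firm 1's best responses — vs P: Q (payoff 15); vs Q: Q (payoff 9); vs R: P (payoff 12).
Firm 2's best responses — vs P: R (payoff 8); vs Q: P (payoff 15).
Mutual best responses occur at (P, R) and (Q, P); at each, neither player gains by switching.

(P, R) and (Q, P)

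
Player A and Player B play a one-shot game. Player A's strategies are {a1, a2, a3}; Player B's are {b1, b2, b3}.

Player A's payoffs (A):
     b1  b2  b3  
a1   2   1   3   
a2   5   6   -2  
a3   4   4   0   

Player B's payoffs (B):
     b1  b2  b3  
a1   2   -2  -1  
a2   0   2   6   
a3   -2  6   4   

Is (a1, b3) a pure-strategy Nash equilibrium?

No

Holding Player B at b3: Player A gets 3 from a1, versus -2 from a2, 0 from a3. No profitable deviation for Player A.
Holding Player A at a1: Player B gets -1 from b3 but could get 2 by switching to b1. Player B has a profitable deviation.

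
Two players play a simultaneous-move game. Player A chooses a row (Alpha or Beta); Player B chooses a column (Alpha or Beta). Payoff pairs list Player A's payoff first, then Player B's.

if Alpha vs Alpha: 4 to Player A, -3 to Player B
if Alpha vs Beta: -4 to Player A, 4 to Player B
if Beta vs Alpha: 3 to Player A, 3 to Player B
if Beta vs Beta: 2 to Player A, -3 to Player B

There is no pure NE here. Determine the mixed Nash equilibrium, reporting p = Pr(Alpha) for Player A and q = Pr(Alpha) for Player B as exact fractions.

In a mixed NE each player is indifferent between their pure strategies, so the opponent's mix sets the indifference.
Player B indifferent between Alpha and Beta: p·(-3) + (1−p)·3 = p·4 + (1−p)·(-3) ⟹ 3 + (-6)p = (-3) + 7p ⟹ p = 6/13.
Player A indifferent between Alpha and Beta: q·4 + (1−q)·(-4) = q·3 + (1−q)·2 ⟹ (-4) + 8q = 2 + 1q ⟹ q = 6/7.

p = 6/13, q = 6/7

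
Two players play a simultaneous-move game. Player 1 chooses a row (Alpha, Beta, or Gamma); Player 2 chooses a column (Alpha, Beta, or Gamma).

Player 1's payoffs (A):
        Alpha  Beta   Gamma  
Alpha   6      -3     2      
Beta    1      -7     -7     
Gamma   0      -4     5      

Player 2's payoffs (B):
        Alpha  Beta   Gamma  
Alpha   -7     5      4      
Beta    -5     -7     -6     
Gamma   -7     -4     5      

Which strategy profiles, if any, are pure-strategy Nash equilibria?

(Alpha, Beta) and (Gamma, Gamma)

Find each player's best response to every opponent strategy; NE are the intersections.
Player 1's best responses — vs Alpha: Alpha (payoff 6); vs Beta: Alpha (payoff -3); vs Gamma: Gamma (payoff 5).
Player 2's best responses — vs Alpha: Beta (payoff 5); vs Beta: Alpha (payoff -5); vs Gamma: Gamma (payoff 5).
Mutual best responses occur at (Alpha, Beta) and (Gamma, Gamma); at each, neither player gains by switching.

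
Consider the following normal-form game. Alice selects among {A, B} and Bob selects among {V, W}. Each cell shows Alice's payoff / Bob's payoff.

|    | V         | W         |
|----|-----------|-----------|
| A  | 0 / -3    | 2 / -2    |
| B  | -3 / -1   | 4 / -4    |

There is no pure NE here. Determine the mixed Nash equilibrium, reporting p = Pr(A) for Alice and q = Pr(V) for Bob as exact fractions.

Each player's mixing probability is pinned down by making the *other* player indifferent.
Bob indifferent between V and W: p·(-3) + (1−p)·(-1) = p·(-2) + (1−p)·(-4) ⟹ (-1) + (-2)p = (-4) + 2p ⟹ p = 3/4.
Alice indifferent between A and B: q·0 + (1−q)·2 = q·(-3) + (1−q)·4 ⟹ 2 + (-2)q = 4 + (-7)q ⟹ q = 2/5.

p = 3/4, q = 2/5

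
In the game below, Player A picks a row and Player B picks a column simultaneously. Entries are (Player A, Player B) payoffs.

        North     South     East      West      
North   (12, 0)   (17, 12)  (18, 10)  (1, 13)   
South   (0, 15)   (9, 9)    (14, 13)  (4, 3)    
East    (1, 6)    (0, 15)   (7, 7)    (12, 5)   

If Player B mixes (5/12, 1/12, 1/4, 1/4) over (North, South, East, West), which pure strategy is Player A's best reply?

Compute Player A's expected payoff from each pure strategy against the given mix.
North: (5/12)·12 + (1/12)·17 + (1/4)·18 + (1/4)·1 = 67/6
South: (5/12)·0 + (1/12)·9 + (1/4)·14 + (1/4)·4 = 21/4
East: (5/12)·1 + (1/12)·0 + (1/4)·7 + (1/4)·12 = 31/6
Highest expected payoff is 67/6, from North.

North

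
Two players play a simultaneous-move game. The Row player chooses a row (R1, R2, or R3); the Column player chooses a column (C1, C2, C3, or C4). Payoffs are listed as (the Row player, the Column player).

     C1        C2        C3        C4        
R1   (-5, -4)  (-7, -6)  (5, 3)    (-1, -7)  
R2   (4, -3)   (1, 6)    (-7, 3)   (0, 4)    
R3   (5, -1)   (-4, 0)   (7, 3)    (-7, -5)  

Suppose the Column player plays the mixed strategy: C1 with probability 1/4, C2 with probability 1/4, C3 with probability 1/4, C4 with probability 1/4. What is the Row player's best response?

R3

Compute the Row player's expected payoff from each pure strategy against the given mix.
R1: (1/4)·(-5) + (1/4)·(-7) + (1/4)·5 + (1/4)·(-1) = -2
R2: (1/4)·4 + (1/4)·1 + (1/4)·(-7) + (1/4)·0 = -1/2
R3: (1/4)·5 + (1/4)·(-4) + (1/4)·7 + (1/4)·(-7) = 1/4
Highest expected payoff is 1/4, from R3.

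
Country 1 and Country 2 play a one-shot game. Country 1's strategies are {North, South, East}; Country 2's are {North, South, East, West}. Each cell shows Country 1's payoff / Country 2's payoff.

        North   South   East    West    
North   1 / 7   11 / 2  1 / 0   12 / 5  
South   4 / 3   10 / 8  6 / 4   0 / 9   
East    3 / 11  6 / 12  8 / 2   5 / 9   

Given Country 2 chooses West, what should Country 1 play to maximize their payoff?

North

With Country 2 fixed at West, Country 1's payoffs are: North → 12, South → 0, East → 5.
The maximum is 12, achieved by North.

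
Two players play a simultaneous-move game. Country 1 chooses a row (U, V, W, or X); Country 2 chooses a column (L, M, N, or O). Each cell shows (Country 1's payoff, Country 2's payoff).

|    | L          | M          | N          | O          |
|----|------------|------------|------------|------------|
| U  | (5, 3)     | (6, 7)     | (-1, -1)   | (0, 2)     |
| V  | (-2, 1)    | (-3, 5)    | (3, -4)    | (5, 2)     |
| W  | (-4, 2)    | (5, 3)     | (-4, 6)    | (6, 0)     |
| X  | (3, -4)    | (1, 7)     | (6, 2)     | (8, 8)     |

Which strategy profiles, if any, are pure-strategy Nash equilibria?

Check mutual best responses: a cell is a NE iff neither player can gain by unilaterally deviating.
Country 1's best responses — vs L: U (payoff 5); vs M: U (payoff 6); vs N: X (payoff 6); vs O: X (payoff 8).
Country 2's best responses — vs U: M (payoff 7); vs V: M (payoff 5); vs W: N (payoff 6); vs X: O (payoff 8).
Mutual best responses occur at (U, M) and (X, O); at each, neither player gains by switching.

(U, M) and (X, O)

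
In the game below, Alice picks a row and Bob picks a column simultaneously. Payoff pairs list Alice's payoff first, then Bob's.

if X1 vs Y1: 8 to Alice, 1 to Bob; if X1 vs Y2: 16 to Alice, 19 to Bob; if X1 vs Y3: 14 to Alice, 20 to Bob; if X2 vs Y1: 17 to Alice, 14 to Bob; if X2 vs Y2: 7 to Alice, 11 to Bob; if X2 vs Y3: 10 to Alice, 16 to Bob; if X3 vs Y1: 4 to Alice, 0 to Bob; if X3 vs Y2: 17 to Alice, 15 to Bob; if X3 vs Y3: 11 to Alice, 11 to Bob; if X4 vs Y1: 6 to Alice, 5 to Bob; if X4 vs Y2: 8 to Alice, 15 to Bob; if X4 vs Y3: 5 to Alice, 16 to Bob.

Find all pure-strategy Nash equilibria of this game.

Find each player's best response to every opponent strategy; NE are the intersections.
Alice's best responses — vs Y1: X2 (payoff 17); vs Y2: X3 (payoff 17); vs Y3: X1 (payoff 14).
Bob's best responses — vs X1: Y3 (payoff 20); vs X2: Y3 (payoff 16); vs X3: Y2 (payoff 15); vs X4: Y3 (payoff 16).
Mutual best responses occur at (X1, Y3) and (X3, Y2); at each, neither player gains by switching.

(X1, Y3) and (X3, Y2)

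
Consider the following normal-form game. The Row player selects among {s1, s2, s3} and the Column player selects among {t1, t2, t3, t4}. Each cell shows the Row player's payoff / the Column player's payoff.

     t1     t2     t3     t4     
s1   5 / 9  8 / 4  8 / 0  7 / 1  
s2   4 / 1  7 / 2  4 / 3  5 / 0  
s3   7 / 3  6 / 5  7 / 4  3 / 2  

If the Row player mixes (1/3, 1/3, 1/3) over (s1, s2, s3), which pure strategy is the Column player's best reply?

t1

Compute the Column player's expected payoff from each pure strategy against the given mix.
t1: (1/3)·9 + (1/3)·1 + (1/3)·3 = 13/3
t2: (1/3)·4 + (1/3)·2 + (1/3)·5 = 11/3
t3: (1/3)·0 + (1/3)·3 + (1/3)·4 = 7/3
t4: (1/3)·1 + (1/3)·0 + (1/3)·2 = 1
Highest expected payoff is 13/3, from t1.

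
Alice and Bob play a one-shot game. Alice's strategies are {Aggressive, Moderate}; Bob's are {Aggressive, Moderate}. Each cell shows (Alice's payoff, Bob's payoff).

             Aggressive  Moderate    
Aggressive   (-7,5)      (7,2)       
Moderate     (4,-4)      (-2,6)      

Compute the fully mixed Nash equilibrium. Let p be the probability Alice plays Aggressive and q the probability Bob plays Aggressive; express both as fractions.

p = 10/13, q = 9/20

Each player's mixing probability is pinned down by making the *other* player indifferent.
Bob indifferent between Aggressive and Moderate: p·5 + (1−p)·(-4) = p·2 + (1−p)·6 ⟹ (-4) + 9p = 6 + (-4)p ⟹ p = 10/13.
Alice indifferent between Aggressive and Moderate: q·(-7) + (1−q)·7 = q·4 + (1−q)·(-2) ⟹ 7 + (-14)q = (-2) + 6q ⟹ q = 9/20.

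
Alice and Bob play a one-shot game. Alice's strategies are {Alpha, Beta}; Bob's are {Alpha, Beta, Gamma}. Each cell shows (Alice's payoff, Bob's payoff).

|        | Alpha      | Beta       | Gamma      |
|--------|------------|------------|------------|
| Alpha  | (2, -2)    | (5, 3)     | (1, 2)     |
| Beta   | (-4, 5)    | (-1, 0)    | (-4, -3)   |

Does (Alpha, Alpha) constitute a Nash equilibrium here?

No

Holding Bob at Alpha: Alice gets 2 from Alpha, versus -4 from Beta. No profitable deviation for Alice.
Holding Alice at Alpha: Bob gets -2 from Alpha but could get 3 by switching to Beta. Bob has a profitable deviation.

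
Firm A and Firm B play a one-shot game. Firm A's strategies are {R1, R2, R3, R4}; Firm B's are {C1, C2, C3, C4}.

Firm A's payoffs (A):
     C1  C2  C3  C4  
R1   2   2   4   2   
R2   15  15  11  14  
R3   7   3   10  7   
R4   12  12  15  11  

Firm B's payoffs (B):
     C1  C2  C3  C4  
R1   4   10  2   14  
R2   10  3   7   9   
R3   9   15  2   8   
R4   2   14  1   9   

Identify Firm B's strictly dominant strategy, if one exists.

A strategy is strictly dominant if it gives Firm B a strictly higher payoff than every other strategy, against every choice by the opponent.
C1 is not dominant: against R1, C2 gives 10 > 4.
C2 is not dominant: against R1, C4 gives 14 > 10.
C3 is not dominant: against R1, C1 gives 4 > 2.
C4 is not dominant: against R2, C1 gives 10 > 9.
No single strategy is best against every opponent action.

No strictly dominant strategy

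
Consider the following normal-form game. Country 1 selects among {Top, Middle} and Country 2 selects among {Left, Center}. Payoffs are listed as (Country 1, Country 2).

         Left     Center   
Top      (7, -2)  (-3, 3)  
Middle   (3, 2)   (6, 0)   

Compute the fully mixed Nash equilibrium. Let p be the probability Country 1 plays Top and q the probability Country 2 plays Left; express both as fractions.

Each player's mixing probability is pinned down by making the *other* player indifferent.
Country 2 indifferent between Left and Center: p·(-2) + (1−p)·2 = p·3 + (1−p)·0 ⟹ 2 + (-4)p = 0 + 3p ⟹ p = 2/7.
Country 1 indifferent between Top and Middle: q·7 + (1−q)·(-3) = q·3 + (1−q)·6 ⟹ (-3) + 10q = 6 + (-3)q ⟹ q = 9/13.

p = 2/7, q = 9/13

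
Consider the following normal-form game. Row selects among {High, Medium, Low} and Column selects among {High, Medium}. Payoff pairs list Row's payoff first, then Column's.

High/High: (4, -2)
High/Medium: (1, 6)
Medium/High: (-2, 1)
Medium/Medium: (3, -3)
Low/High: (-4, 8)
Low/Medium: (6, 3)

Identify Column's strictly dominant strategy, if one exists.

None

A strategy is strictly dominant if it gives Column a strictly higher payoff than every other strategy, against every choice by the opponent.
High is not dominant: against High, Medium gives 6 > -2.
Medium is not dominant: against Medium, High gives 1 > -3.
No single strategy is best against every opponent action.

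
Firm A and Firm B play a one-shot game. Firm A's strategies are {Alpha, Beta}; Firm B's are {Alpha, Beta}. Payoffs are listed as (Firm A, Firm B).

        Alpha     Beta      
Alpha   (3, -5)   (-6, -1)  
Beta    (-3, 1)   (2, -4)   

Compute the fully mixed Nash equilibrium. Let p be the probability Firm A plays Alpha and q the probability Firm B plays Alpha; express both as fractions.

In a mixed NE each player is indifferent between their pure strategies, so the opponent's mix sets the indifference.
Firm B indifferent between Alpha and Beta: p·(-5) + (1−p)·1 = p·(-1) + (1−p)·(-4) ⟹ 1 + (-6)p = (-4) + 3p ⟹ p = 5/9.
Firm A indifferent between Alpha and Beta: q·3 + (1−q)·(-6) = q·(-3) + (1−q)·2 ⟹ (-6) + 9q = 2 + (-5)q ⟹ q = 4/7.

p = 5/9, q = 4/7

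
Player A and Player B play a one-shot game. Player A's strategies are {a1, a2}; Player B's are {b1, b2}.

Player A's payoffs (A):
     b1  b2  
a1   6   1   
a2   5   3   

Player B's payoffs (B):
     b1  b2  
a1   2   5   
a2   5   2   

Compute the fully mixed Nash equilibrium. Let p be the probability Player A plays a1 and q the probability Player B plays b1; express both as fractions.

In a mixed NE each player is indifferent between their pure strategies, so the opponent's mix sets the indifference.
Player B indifferent between b1 and b2: p·2 + (1−p)·5 = p·5 + (1−p)·2 ⟹ 5 + (-3)p = 2 + 3p ⟹ p = 1/2.
Player A indifferent between a1 and a2: q·6 + (1−q)·1 = q·5 + (1−q)·3 ⟹ 1 + 5q = 3 + 2q ⟹ q = 2/3.

p = 1/2, q = 2/3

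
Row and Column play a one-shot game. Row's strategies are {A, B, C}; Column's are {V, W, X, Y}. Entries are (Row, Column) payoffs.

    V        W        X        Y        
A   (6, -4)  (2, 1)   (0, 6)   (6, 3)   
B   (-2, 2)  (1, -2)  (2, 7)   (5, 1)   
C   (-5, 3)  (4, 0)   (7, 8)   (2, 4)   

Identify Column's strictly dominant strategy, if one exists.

X

Check whether one of Column's strategies beats all alternatives regardless of what the opponent does.
X strictly dominates: vs A: 6 > each of {-4, 1, 3}; vs B: 7 > each of {2, -2, 1}; vs C: 8 > each of {3, 0, 4}.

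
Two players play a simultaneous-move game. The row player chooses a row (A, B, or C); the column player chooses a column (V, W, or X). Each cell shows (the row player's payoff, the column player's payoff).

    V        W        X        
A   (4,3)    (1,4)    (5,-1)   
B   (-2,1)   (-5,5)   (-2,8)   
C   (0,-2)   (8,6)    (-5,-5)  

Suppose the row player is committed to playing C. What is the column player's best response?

With the row player fixed at C, the column player's payoffs are: V → -2, W → 6, X → -5.
The maximum is 6, achieved by W.

W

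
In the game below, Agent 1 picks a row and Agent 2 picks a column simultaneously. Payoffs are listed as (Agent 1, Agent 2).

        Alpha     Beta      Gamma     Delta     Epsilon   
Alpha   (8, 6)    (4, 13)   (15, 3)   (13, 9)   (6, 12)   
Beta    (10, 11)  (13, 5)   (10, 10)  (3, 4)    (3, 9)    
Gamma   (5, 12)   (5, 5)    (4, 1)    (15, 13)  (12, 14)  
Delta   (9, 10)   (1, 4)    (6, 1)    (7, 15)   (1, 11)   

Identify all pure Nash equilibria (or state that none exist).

(Beta, Alpha) and (Gamma, Epsilon)

A profile is a Nash equilibrium when each player is best-responding to the other.
Agent 1's best responses — vs Alpha: Beta (payoff 10); vs Beta: Beta (payoff 13); vs Gamma: Alpha (payoff 15); vs Delta: Gamma (payoff 15); vs Epsilon: Gamma (payoff 12).
Agent 2's best responses — vs Alpha: Beta (payoff 13); vs Beta: Alpha (payoff 11); vs Gamma: Epsilon (payoff 14); vs Delta: Delta (payoff 15).
Mutual best responses occur at (Beta, Alpha) and (Gamma, Epsilon); at each, neither player gains by switching.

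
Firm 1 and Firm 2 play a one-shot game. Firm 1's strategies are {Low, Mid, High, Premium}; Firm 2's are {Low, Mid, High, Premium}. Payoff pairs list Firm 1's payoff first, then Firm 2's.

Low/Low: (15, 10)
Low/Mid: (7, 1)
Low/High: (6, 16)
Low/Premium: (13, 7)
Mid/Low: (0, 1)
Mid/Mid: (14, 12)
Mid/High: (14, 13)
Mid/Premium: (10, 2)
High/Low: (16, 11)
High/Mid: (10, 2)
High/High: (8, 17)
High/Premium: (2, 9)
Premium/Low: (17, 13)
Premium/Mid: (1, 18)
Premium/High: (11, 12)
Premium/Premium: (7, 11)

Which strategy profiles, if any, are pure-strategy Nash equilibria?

(Mid, High)

Check mutual best responses: a cell is a NE iff neither player can gain by unilaterally deviating.
Firm 1's best responses — vs Low: Premium (payoff 17); vs Mid: Mid (payoff 14); vs High: Mid (payoff 14); vs Premium: Low (payoff 13).
Firm 2's best responses — vs Low: High (payoff 16); vs Mid: High (payoff 13); vs High: High (payoff 17); vs Premium: Mid (payoff 18).
The only mutual best response is (Mid, High); neither player gains by switching there.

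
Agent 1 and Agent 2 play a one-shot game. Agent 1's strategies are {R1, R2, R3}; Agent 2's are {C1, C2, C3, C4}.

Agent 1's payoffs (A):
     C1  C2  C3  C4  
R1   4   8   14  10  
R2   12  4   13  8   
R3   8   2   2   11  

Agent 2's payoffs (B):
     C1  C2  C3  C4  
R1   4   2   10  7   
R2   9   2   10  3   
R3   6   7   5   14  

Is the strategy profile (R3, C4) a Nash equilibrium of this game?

Yes

Holding Agent 2 at C4: Agent 1 gets 11 from R3, versus 10 from R1, 8 from R2. No profitable deviation for Agent 1.
Holding Agent 1 at R3: Agent 2 gets 14 from C4, versus 6 from C1, 7 from C2, 5 from C3. No profitable deviation for Agent 2 either.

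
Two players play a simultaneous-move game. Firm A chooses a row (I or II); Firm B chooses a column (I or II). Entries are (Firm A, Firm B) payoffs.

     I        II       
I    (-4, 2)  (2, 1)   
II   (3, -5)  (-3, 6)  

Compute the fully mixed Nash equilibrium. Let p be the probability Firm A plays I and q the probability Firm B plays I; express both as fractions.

p = 11/12, q = 5/12

Each player's mixing probability is pinned down by making the *other* player indifferent.
Firm B indifferent between I and II: p·2 + (1−p)·(-5) = p·1 + (1−p)·6 ⟹ (-5) + 7p = 6 + (-5)p ⟹ p = 11/12.
Firm A indifferent between I and II: q·(-4) + (1−q)·2 = q·3 + (1−q)·(-3) ⟹ 2 + (-6)q = (-3) + 6q ⟹ q = 5/12.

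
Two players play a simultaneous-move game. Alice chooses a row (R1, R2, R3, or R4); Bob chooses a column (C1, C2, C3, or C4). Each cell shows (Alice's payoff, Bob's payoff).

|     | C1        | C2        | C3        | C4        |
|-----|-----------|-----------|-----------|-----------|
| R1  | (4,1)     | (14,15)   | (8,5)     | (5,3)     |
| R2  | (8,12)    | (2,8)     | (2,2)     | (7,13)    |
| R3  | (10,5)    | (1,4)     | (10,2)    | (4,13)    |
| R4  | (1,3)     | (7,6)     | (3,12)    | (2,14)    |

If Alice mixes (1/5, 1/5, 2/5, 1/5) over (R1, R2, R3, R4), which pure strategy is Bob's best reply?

Compute Bob's expected payoff from each pure strategy against the given mix.
C1: (1/5)·1 + (1/5)·12 + (2/5)·5 + (1/5)·3 = 26/5
C2: (1/5)·15 + (1/5)·8 + (2/5)·4 + (1/5)·6 = 37/5
C3: (1/5)·5 + (1/5)·2 + (2/5)·2 + (1/5)·12 = 23/5
C4: (1/5)·3 + (1/5)·13 + (2/5)·13 + (1/5)·14 = 56/5
Highest expected payoff is 56/5, from C4.

C4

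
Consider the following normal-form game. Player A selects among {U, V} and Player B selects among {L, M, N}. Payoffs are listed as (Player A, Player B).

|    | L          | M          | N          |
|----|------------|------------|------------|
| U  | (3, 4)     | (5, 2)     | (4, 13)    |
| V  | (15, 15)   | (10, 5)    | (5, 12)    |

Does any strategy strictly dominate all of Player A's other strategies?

V

Check whether one of Player A's strategies beats all alternatives regardless of what the opponent does.
V strictly dominates: vs L: 15 > 3; vs M: 10 > 5; vs N: 5 > 4.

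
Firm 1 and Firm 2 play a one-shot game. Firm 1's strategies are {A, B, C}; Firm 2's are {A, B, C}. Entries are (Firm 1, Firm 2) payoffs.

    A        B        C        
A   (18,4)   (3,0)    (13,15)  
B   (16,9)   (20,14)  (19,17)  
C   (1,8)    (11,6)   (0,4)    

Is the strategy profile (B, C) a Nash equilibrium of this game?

Yes

Holding Firm 2 at C: Firm 1 gets 19 from B, versus 13 from A, 0 from C. No profitable deviation for Firm 1.
Holding Firm 1 at B: Firm 2 gets 17 from C, versus 9 from A, 14 from B. No profitable deviation for Firm 2 either.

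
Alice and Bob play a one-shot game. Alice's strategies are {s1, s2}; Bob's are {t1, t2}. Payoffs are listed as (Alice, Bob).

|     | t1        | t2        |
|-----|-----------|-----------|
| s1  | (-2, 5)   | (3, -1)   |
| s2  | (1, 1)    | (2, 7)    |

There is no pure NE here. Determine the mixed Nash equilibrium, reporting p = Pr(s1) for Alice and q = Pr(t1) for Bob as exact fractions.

Each player's mixing probability is pinned down by making the *other* player indifferent.
Bob indifferent between t1 and t2: p·5 + (1−p)·1 = p·(-1) + (1−p)·7 ⟹ 1 + 4p = 7 + (-8)p ⟹ p = 1/2.
Alice indifferent between s1 and s2: q·(-2) + (1−q)·3 = q·1 + (1−q)·2 ⟹ 3 + (-5)q = 2 + (-1)q ⟹ q = 1/4.

p = 1/2, q = 1/4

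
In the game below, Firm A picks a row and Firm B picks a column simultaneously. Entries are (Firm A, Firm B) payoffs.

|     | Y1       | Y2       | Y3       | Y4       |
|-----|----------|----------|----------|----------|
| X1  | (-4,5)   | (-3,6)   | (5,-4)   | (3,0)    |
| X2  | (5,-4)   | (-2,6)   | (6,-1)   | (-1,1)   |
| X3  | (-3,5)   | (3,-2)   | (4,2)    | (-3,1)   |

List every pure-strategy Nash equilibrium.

There is no pure-strategy Nash equilibrium

A profile is a Nash equilibrium when each player is best-responding to the other.
Firm A's best responses — vs Y1: X2 (payoff 5); vs Y2: X3 (payoff 3); vs Y3: X2 (payoff 6); vs Y4: X1 (payoff 3).
Firm B's best responses — vs X1: Y2 (payoff 6); vs X2: Y2 (payoff 6); vs X3: Y1 (payoff 5).
No cell has both players best-responding. For instance, Firm A's best reply to Y1 is X2, but against X2 Firm B prefers Y2 over Y1.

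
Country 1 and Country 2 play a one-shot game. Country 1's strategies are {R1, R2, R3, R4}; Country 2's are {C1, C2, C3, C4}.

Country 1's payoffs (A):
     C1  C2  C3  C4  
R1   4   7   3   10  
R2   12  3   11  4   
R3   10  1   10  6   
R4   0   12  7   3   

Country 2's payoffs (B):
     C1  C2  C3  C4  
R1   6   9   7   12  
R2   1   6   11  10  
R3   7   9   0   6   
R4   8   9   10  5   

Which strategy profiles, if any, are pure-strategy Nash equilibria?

Find each player's best response to every opponent strategy; NE are the intersections.
Country 1's best responses — vs C1: R2 (payoff 12); vs C2: R4 (payoff 12); vs C3: R2 (payoff 11); vs C4: R1 (payoff 10).
Country 2's best responses — vs R1: C4 (payoff 12); vs R2: C3 (payoff 11); vs R3: C2 (payoff 9); vs R4: C3 (payoff 10).
Mutual best responses occur at (R1, C4) and (R2, C3); at each, neither player gains by switching.

(R1, C4) and (R2, C3)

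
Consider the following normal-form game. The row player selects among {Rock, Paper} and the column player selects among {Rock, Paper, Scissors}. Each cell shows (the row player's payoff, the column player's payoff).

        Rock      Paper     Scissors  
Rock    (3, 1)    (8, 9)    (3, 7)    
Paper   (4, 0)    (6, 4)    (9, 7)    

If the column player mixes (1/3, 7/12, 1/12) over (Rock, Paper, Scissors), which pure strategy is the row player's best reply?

The row player's best reply maximizes expected payoff against the mix.
Rock: (1/3)·3 + (7/12)·8 + (1/12)·3 = 71/12
Paper: (1/3)·4 + (7/12)·6 + (1/12)·9 = 67/12
Highest expected payoff is 71/12, from Rock.

Rock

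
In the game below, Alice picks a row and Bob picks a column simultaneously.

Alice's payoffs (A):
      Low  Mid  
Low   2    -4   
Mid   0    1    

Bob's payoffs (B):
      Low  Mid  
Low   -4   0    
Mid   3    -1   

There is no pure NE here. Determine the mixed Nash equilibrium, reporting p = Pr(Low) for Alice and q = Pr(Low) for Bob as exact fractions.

Each player's mixing probability is pinned down by making the *other* player indifferent.
Bob indifferent between Low and Mid: p·(-4) + (1−p)·3 = p·0 + (1−p)·(-1) ⟹ 3 + (-7)p = (-1) + 1p ⟹ p = 1/2.
Alice indifferent between Low and Mid: q·2 + (1−q)·(-4) = q·0 + (1−q)·1 ⟹ (-4) + 6q = 1 + (-1)q ⟹ q = 5/7.

p = 1/2, q = 5/7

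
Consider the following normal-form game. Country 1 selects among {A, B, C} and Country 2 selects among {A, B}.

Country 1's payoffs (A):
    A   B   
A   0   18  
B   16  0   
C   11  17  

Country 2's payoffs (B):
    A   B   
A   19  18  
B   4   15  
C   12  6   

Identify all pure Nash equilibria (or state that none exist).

A profile is a Nash equilibrium when each player is best-responding to the other.
Country 1's best responses — vs A: B (payoff 16); vs B: A (payoff 18).
Country 2's best responses — vs A: A (payoff 19); vs B: B (payoff 15); vs C: A (payoff 12).
No cell has both players best-responding. For instance, Country 1's best reply to B is A, but against A Country 2 prefers A over B.

None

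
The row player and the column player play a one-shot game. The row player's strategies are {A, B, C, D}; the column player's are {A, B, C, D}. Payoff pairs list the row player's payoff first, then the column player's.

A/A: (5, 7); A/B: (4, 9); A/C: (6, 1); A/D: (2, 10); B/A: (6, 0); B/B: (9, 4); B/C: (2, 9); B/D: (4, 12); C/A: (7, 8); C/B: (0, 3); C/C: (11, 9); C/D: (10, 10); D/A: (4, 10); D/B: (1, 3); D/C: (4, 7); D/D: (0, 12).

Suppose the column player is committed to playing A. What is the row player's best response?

C

With the column player fixed at A, the row player's payoffs are: A → 5, B → 6, C → 7, D → 4.
The maximum is 7, achieved by C.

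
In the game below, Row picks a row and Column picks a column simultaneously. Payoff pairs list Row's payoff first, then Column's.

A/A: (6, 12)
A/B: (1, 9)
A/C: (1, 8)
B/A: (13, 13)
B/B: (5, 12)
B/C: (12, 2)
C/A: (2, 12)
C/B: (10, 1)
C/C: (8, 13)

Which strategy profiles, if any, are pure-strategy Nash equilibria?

Find each player's best response to every opponent strategy; NE are the intersections.
Row's best responses — vs A: B (payoff 13); vs B: C (payoff 10); vs C: B (payoff 12).
Column's best responses — vs A: A (payoff 12); vs B: A (payoff 13); vs C: C (payoff 13).
The only mutual best response is (B, A); neither player gains by switching there.

(B, A)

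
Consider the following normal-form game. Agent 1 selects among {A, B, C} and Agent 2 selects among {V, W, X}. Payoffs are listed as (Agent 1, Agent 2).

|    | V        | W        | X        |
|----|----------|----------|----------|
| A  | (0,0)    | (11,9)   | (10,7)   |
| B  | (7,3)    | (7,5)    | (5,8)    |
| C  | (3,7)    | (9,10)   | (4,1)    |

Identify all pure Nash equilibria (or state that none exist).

Find each player's best response to every opponent strategy; NE are the intersections.
Agent 1's best responses — vs V: B (payoff 7); vs W: A (payoff 11); vs X: A (payoff 10).
Agent 2's best responses — vs A: W (payoff 9); vs B: X (payoff 8); vs C: W (payoff 10).
The only mutual best response is (A, W); neither player gains by switching there.

(A, W)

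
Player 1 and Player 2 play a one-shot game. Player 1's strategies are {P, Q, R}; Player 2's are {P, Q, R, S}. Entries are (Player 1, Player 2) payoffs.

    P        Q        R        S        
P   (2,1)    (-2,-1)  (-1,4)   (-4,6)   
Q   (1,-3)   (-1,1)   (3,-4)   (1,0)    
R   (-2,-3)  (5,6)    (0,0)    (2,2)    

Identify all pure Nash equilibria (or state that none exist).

Find each player's best response to every opponent strategy; NE are the intersections.
Player 1's best responses — vs P: P (payoff 2); vs Q: R (payoff 5); vs R: Q (payoff 3); vs S: R (payoff 2).
Player 2's best responses — vs P: S (payoff 6); vs Q: Q (payoff 1); vs R: Q (payoff 6).
The only mutual best response is (R, Q); neither player gains by switching there.

(R, Q)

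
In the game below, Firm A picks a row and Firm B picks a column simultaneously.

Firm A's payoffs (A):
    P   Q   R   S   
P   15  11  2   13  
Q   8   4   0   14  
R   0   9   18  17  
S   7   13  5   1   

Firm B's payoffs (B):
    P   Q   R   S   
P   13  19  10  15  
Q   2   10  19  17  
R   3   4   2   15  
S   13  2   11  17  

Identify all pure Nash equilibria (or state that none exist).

Find each player's best response to every opponent strategy; NE are the intersections.
Firm A's best responses — vs P: P (payoff 15); vs Q: S (payoff 13); vs R: R (payoff 18); vs S: R (payoff 17).
Firm B's best responses — vs P: Q (payoff 19); vs Q: R (payoff 19); vs R: S (payoff 15); vs S: S (payoff 17).
The only mutual best response is (R, S); neither player gains by switching there.

(R, S)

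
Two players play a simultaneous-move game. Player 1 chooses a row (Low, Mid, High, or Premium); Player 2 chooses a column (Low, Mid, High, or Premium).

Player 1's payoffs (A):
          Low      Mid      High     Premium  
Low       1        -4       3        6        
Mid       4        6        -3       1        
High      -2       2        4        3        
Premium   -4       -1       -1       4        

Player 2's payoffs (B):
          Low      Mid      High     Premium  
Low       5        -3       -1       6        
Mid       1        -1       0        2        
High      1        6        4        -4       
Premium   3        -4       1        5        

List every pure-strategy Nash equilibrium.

Check mutual best responses: a cell is a NE iff neither player can gain by unilaterally deviating.
Player 1's best responses — vs Low: Mid (payoff 4); vs Mid: Mid (payoff 6); vs High: High (payoff 4); vs Premium: Low (payoff 6).
Player 2's best responses — vs Low: Premium (payoff 6); vs Mid: Premium (payoff 2); vs High: Mid (payoff 6); vs Premium: Premium (payoff 5).
The only mutual best response is (Low, Premium); neither player gains by switching there.

(Low, Premium)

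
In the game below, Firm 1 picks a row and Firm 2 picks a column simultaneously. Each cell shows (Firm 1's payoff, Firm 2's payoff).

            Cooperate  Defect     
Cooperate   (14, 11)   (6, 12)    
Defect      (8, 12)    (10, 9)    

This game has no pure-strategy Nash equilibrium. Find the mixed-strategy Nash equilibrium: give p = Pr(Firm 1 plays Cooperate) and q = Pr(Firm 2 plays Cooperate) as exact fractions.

p = 3/4, q = 2/5

In a mixed NE each player is indifferent between their pure strategies, so the opponent's mix sets the indifference.
Firm 2 indifferent between Cooperate and Defect: p·11 + (1−p)·12 = p·12 + (1−p)·9 ⟹ 12 + (-1)p = 9 + 3p ⟹ p = 3/4.
Firm 1 indifferent between Cooperate and Defect: q·14 + (1−q)·6 = q·8 + (1−q)·10 ⟹ 6 + 8q = 10 + (-2)q ⟹ q = 2/5.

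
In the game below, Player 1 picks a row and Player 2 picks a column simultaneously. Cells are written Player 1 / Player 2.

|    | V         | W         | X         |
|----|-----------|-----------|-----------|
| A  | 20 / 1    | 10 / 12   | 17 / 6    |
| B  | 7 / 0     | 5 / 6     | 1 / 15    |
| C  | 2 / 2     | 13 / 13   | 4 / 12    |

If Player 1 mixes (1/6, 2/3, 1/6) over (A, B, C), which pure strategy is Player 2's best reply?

X

Compute Player 2's expected payoff from each pure strategy against the given mix.
V: (1/6)·1 + (2/3)·0 + (1/6)·2 = 1/2
W: (1/6)·12 + (2/3)·6 + (1/6)·13 = 49/6
X: (1/6)·6 + (2/3)·15 + (1/6)·12 = 13
Highest expected payoff is 13, from X.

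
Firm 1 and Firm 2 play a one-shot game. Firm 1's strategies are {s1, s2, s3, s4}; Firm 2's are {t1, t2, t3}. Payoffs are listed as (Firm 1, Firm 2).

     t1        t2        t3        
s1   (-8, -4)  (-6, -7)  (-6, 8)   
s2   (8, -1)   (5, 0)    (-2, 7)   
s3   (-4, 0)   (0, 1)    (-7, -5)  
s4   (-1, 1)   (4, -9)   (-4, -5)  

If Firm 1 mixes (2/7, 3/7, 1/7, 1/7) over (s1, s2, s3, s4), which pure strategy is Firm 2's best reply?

Firm 2's best reply maximizes expected payoff against the mix.
t1: (2/7)·(-4) + (3/7)·(-1) + (1/7)·0 + (1/7)·1 = -10/7
t2: (2/7)·(-7) + (3/7)·0 + (1/7)·1 + (1/7)·(-9) = -22/7
t3: (2/7)·8 + (3/7)·7 + (1/7)·(-5) + (1/7)·(-5) = 27/7
Highest expected payoff is 27/7, from t3.

t3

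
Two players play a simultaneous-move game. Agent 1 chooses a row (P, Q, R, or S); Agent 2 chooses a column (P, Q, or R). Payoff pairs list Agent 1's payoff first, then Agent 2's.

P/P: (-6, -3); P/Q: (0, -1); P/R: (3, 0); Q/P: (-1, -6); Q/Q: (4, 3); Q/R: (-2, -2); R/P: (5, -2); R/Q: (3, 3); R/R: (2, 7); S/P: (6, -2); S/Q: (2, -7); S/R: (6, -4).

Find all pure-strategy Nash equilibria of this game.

(Q, Q) and (S, P)

Check mutual best responses: a cell is a NE iff neither player can gain by unilaterally deviating.
Agent 1's best responses — vs P: S (payoff 6); vs Q: Q (payoff 4); vs R: S (payoff 6).
Agent 2's best responses — vs P: R (payoff 0); vs Q: Q (payoff 3); vs R: R (payoff 7); vs S: P (payoff -2).
Mutual best responses occur at (Q, Q) and (S, P); at each, neither player gains by switching.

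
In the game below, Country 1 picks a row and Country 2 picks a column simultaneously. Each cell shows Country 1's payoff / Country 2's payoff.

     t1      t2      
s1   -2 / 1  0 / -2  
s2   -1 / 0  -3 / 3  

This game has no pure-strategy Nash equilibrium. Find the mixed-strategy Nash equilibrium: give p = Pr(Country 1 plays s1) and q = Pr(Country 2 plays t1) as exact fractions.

Each player's mixing probability is pinned down by making the *other* player indifferent.
Country 2 indifferent between t1 and t2: p·1 + (1−p)·0 = p·(-2) + (1−p)·3 ⟹ 0 + 1p = 3 + (-5)p ⟹ p = 1/2.
Country 1 indifferent between s1 and s2: q·(-2) + (1−q)·0 = q·(-1) + (1−q)·(-3) ⟹ 0 + (-2)q = (-3) + 2q ⟹ q = 3/4.

p = 1/2, q = 3/4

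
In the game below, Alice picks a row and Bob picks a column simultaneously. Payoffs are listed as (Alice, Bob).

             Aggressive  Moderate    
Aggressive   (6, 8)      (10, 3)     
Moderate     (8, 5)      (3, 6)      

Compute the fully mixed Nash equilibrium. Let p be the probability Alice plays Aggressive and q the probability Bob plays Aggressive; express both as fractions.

p = 1/6, q = 7/9

In a mixed NE each player is indifferent between their pure strategies, so the opponent's mix sets the indifference.
Bob indifferent between Aggressive and Moderate: p·8 + (1−p)·5 = p·3 + (1−p)·6 ⟹ 5 + 3p = 6 + (-3)p ⟹ p = 1/6.
Alice indifferent between Aggressive and Moderate: q·6 + (1−q)·10 = q·8 + (1−q)·3 ⟹ 10 + (-4)q = 3 + 5q ⟹ q = 7/9.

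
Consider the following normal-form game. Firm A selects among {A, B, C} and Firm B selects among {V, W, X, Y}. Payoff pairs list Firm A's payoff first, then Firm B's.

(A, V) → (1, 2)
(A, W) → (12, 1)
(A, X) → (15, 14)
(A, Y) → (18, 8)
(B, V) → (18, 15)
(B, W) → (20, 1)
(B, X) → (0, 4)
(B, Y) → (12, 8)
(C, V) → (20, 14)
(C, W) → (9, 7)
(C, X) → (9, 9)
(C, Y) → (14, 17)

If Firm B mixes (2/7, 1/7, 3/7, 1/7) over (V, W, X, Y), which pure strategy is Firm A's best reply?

Firm A's best reply maximizes expected payoff against the mix.
A: (2/7)·1 + (1/7)·12 + (3/7)·15 + (1/7)·18 = 11
B: (2/7)·18 + (1/7)·20 + (3/7)·0 + (1/7)·12 = 68/7
C: (2/7)·20 + (1/7)·9 + (3/7)·9 + (1/7)·14 = 90/7
Highest expected payoff is 90/7, from C.

C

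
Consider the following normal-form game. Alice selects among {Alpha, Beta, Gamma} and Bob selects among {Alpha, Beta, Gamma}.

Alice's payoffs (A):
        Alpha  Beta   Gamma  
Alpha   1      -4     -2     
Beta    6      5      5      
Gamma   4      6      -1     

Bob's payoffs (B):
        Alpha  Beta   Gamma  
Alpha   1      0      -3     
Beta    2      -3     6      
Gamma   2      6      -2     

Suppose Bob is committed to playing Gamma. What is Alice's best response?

With Bob fixed at Gamma, Alice's payoffs are: Alpha → -2, Beta → 5, Gamma → -1.
The maximum is 5, achieved by Beta.

Beta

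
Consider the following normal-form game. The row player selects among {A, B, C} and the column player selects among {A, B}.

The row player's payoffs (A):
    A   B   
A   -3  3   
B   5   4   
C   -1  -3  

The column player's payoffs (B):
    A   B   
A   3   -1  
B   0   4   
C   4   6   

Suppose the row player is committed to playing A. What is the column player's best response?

With the row player fixed at A, the column player's payoffs are: A → 3, B → -1.
The maximum is 3, achieved by A.

A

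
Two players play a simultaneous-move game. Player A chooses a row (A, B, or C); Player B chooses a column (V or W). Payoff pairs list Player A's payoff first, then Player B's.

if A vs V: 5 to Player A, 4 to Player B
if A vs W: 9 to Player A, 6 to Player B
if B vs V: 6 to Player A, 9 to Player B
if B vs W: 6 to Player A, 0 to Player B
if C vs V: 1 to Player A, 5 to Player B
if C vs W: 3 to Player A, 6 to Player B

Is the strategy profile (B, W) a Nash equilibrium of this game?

Holding Player B at W: Player A gets 6 from B but could get 9 by switching to A. Player A has a profitable deviation.

No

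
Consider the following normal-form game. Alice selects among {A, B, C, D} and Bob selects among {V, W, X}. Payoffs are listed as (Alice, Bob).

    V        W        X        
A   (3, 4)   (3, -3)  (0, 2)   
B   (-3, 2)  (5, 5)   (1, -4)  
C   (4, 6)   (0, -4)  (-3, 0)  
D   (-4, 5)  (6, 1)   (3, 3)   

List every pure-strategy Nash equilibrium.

Check mutual best responses: a cell is a NE iff neither player can gain by unilaterally deviating.
Alice's best responses — vs V: C (payoff 4); vs W: D (payoff 6); vs X: D (payoff 3).
Bob's best responses — vs A: V (payoff 4); vs B: W (payoff 5); vs C: V (payoff 6); vs D: V (payoff 5).
The only mutual best response is (C, V); neither player gains by switching there.

(C, V)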